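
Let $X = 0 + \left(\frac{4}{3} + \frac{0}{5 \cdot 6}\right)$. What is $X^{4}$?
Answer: $\frac{256}{81} \approx 3.1605$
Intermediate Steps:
$X = \frac{4}{3}$ ($X = 0 + \left(4 \cdot \frac{1}{3} + \frac{0}{30}\right) = 0 + \left(\frac{4}{3} + 0 \cdot \frac{1}{30}\right) = 0 + \left(\frac{4}{3} + 0\right) = 0 + \frac{4}{3} = \frac{4}{3} \approx 1.3333$)
$X^{4} = \left(\frac{4}{3}\right)^{4} = \frac{256}{81}$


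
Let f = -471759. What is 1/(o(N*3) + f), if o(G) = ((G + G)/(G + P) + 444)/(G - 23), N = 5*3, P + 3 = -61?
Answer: -209/98593458 ≈ -2.1198e-6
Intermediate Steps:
P = -64 (P = -3 - 61 = -64)
N = 15
o(G) = (444 + 2*G/(-64 + G))/(-23 + G) (o(G) = ((G + G)/(G - 64) + 444)/(G - 23) = ((2*G)/(-64 + G) + 444)/(-23 + G) = (2*G/(-64 + G) + 444)/(-23 + G) = (444 + 2*G/(-64 + G))/(-23 + G))
1/(o(N*3) + f) = 1/(2*(-14208 + 223*(15*3))/(1472 + (15*3)² - 1305*3) - 471759) = 1/(2*(-14208 + 223*45)/(1472 + 45² - 87*45) - 471759) = 1/(2*(-14208 + 10035)/(1472 + 2025 - 3915) - 471759) = 1/(2*(-4173)/(-418) - 471759) = 1/(2*(-1/418)*(-4173) - 471759) = 1/(4173/209 - 471759) = 1/(-98593458/209) = -209/98593458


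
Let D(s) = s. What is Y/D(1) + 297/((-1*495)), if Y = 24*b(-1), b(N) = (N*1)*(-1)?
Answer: 117/5 ≈ 23.400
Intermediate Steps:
b(N) = -N (b(N) = N*(-1) = -N)
Y = 24 (Y = 24*(-1*(-1)) = 24*1 = 24)
Y/D(1) + 297/((-1*495)) = 24/1 + 297/((-1*495)) = 24*1 + 297/(-495) = 24 + 297*(-1/495) = 24 - ⅗ = 117/5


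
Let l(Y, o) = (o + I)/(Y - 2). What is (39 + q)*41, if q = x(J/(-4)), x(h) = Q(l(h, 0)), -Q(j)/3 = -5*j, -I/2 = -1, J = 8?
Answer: 2583/2 ≈ 1291.5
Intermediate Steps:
I = 2 (I = -2*(-1) = 2)
l(Y, o) = (2 + o)/(-2 + Y) (l(Y, o) = (o + 2)/(Y - 2) = (2 + o)/(-2 + Y))
Q(j) = 15*j (Q(j) = -(-15)*j = 15*j)
x(h) = 30/(-2 + h) (x(h) = 15*((2 + 0)/(-2 + h)) = 15*(2/(-2 + h)) = 30/(-2 + h))
q = -15/2 (q = 30/(-2 + 8/(-4)) = 30/(-2 + 8*(-¼)) = 30/(-2 - 2) = 30/(-4) = 30*(-¼) = -15/2 ≈ -7.5000)
(39 + q)*41 = (39 - 15/2)*41 = (63/2)*41 = 2583/2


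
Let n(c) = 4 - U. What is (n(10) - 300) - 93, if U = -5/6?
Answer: -2329/6 ≈ -388.17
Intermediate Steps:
U = -⅚ (U = -5*⅙ = -⅚ ≈ -0.83333)
n(c) = 29/6 (n(c) = 4 - 1*(-⅚) = 4 + ⅚ = 29/6)
(n(10) - 300) - 93 = (29/6 - 300) - 93 = -1771/6 - 93 = -2329/6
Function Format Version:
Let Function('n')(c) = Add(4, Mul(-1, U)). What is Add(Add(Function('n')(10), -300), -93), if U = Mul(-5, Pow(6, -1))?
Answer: Rational(-2329, 6) ≈ -388.17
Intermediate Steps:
U = Rational(-5, 6) (U = Mul(-5, Rational(1, 6)) = Rational(-5, 6) ≈ -0.83333)
Function('n')(c) = Rational(29, 6) (Function('n')(c) = Add(4, Mul(-1, Rational(-5, 6))) = Add(4, Rational(5, 6)) = Rational(29, 6))
Add(Add(Function('n')(10), -300), -93) = Add(Add(Rational(29, 6), -300), -93) = Add(Rational(-1771, 6), -93) = Rational(-2329, 6)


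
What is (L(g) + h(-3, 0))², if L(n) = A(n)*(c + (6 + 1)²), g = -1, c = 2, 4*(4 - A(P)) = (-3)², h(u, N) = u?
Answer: 119025/16 ≈ 7439.1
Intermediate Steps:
A(P) = 7/4 (A(P) = 4 - ¼*(-3)² = 4 - ¼*9 = 4 - 9/4 = 7/4)
L(n) = 357/4 (L(n) = 7*(2 + (6 + 1)²)/4 = 7*(2 + 7²)/4 = 7*(2 + 49)/4 = (7/4)*51 = 357/4)
(L(g) + h(-3, 0))² = (357/4 - 3)² = (345/4)² = 119025/16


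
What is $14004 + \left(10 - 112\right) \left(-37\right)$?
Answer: $17778$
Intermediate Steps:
$14004 + \left(10 - 112\right) \left(-37\right) = 14004 - -3774 = 14004 + 3774 = 17778$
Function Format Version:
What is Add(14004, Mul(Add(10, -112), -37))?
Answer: 17778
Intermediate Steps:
Add(14004, Mul(Add(10, -112), -37)) = Add(14004, Mul(-102, -37)) = Add(14004, 3774) = 17778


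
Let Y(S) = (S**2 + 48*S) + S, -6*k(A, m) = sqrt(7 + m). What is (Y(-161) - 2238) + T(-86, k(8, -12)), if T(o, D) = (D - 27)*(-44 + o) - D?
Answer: 19304 + 131*I*sqrt(5)/6 ≈ 19304.0 + 48.821*I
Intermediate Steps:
k(A, m) = -sqrt(7 + m)/6
T(o, D) = -D + (-44 + o)*(-27 + D) (T(o, D) = (-27 + D)*(-44 + o) - D = (-44 + o)*(-27 + D) - D = -D + (-44 + o)*(-27 + D))
Y(S) = S**2 + 49*S
(Y(-161) - 2238) + T(-86, k(8, -12)) = (-161*(49 - 161) - 2238) + (1188 - (-15)*sqrt(7 - 12)/2 - 27*(-86) - sqrt(7 - 12)/6*(-86)) = (-161*(-112) - 2238) + (1188 - (-15)*sqrt(-5)/2 + 2322 - I*sqrt(5)/6*(-86)) = (18032 - 2238) + (1188 - (-15)*I*sqrt(5)/2 + 2322 - I*sqrt(5)/6*(-86)) = 15794 + (1188 - (-15)*I*sqrt(5)/2 + 2322 - I*sqrt(5)/6*(-86)) = 15794 + (1188 + 15*I*sqrt(5)/2 + 2322 + 43*I*sqrt(5)/3) = 15794 + (3510 + 131*I*sqrt(5)/6) = 19304 + 131*I*sqrt(5)/6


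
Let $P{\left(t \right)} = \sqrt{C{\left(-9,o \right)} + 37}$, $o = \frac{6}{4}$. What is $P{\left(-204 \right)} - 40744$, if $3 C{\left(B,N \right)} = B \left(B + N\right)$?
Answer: $-40744 + \frac{\sqrt{238}}{2} \approx -40736.0$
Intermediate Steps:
$o = \frac{3}{2}$ ($o = 6 \cdot \frac{1}{4} = \frac{3}{2} \approx 1.5$)
$C{\left(B,N \right)} = \frac{B \left(B + N\right)}{3}$
$P{\left(t \right)} = \frac{\sqrt{238}}{2}$ ($P{\left(t \right)} = \sqrt{\frac{1}{3} \left(-9\right) \left(-9 + \frac{3}{2}\right) + 37} = \sqrt{\frac{1}{3} \left(-9\right) \left(- \frac{15}{2}\right) + 37} = \sqrt{\frac{45}{2} + 37} = \sqrt{\frac{119}{2}} = \frac{\sqrt{238}}{2}$)
$P{\left(-204 \right)} - 40744 = \frac{\sqrt{238}}{2} - 40744 = -40744 + \frac{\sqrt{238}}{2}$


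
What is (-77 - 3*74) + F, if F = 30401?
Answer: 30102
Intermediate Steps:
(-77 - 3*74) + F = (-77 - 3*74) + 30401 = (-77 - 222) + 30401 = -299 + 30401 = 30102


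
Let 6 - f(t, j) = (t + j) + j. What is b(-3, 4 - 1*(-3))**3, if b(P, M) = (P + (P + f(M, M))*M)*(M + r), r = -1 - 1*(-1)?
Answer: -736314327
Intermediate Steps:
r = 0 (r = -1 + 1 = 0)
f(t, j) = 6 - t - 2*j (f(t, j) = 6 - ((t + j) + j) = 6 - ((j + t) + j) = 6 - (t + 2*j) = 6 + (-t - 2*j) = 6 - t - 2*j)
b(P, M) = M*(P + M*(6 + P - 3*M)) (b(P, M) = (P + (P + (6 - M - 2*M))*M)*(M + 0) = (P + (P + (6 - 3*M))*M)*M = (P + (6 + P - 3*M)*M)*M = (P + M*(6 + P - 3*M))*M = M*(P + M*(6 + P - 3*M)))
b(-3, 4 - 1*(-3))**3 = ((4 - 1*(-3))*(-3 + (4 - 1*(-3))*(-3) + 3*(4 - 1*(-3))*(2 - (4 - 1*(-3)))))**3 = ((4 + 3)*(-3 + (4 + 3)*(-3) + 3*(4 + 3)*(2 - (4 + 3))))**3 = (7*(-3 + 7*(-3) + 3*7*(2 - 1*7)))**3 = (7*(-3 - 21 + 3*7*(2 - 7)))**3 = (7*(-3 - 21 + 3*7*(-5)))**3 = (7*(-3 - 21 - 105))**3 = (7*(-129))**3 = (-903)**3 = -736314327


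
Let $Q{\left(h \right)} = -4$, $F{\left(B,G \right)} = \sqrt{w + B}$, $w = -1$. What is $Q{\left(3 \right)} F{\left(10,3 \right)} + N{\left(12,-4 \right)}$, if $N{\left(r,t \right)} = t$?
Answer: $-16$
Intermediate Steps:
$F{\left(B,G \right)} = \sqrt{-1 + B}$
$Q{\left(3 \right)} F{\left(10,3 \right)} + N{\left(12,-4 \right)} = - 4 \sqrt{-1 + 10} - 4 = - 4 \sqrt{9} - 4 = \left(-4\right) 3 - 4 = -12 - 4 = -16$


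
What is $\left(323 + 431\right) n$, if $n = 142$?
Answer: $107068$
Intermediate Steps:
$\left(323 + 431\right) n = \left(323 + 431\right) 142 = 754 \cdot 142 = 107068$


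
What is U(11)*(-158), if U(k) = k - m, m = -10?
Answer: -3318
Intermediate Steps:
U(k) = 10 + k (U(k) = k - 1*(-10) = k + 10 = 10 + k)
U(11)*(-158) = (10 + 11)*(-158) = 21*(-158) = -3318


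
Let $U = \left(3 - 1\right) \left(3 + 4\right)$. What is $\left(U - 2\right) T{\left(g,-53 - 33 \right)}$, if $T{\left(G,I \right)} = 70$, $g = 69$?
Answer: $840$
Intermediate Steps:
$U = 14$ ($U = 2 \cdot 7 = 14$)
$\left(U - 2\right) T{\left(g,-53 - 33 \right)} = \left(14 - 2\right) 70 = 12 \cdot 70 = 840$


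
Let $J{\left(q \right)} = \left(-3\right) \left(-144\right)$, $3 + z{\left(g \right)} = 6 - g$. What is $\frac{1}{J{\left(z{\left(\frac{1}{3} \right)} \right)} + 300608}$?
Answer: $\frac{1}{301040} \approx 3.3218 \cdot 10^{-6}$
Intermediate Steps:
$z{\left(g \right)} = 3 - g$ ($z{\left(g \right)} = -3 - \left(-6 + g\right) = 3 - g$)
$J{\left(q \right)} = 432$
$\frac{1}{J{\left(z{\left(\frac{1}{3} \right)} \right)} + 300608} = \frac{1}{432 + 300608} = \frac{1}{301040}$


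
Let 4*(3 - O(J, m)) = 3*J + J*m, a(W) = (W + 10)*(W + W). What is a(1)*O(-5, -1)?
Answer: 121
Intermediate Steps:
a(W) = 2*W*(10 + W) (a(W) = (10 + W)*(2*W) = 2*W*(10 + W))
O(J, m) = 3 - 3*J/4 - J*m/4 (O(J, m) = 3 - (3*J + J*m)/4 = 3 + (-3*J/4 - J*m/4) = 3 - 3*J/4 - J*m/4)
a(1)*O(-5, -1) = (2*1*(10 + 1))*(3 - 3/4*(-5) - 1/4*(-5)*(-1)) = (2*1*11)*(3 + 15/4 - 5/4) = 22*(11/2) = 121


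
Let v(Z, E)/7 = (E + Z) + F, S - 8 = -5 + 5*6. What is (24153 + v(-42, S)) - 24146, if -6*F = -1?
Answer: -329/6 ≈ -54.833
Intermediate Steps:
F = 1/6 (F = -1/6*(-1) = 1/6 ≈ 0.16667)
S = 33 (S = 8 + (-5 + 5*6) = 8 + (-5 + 30) = 8 + 25 = 33)
v(Z, E) = 7/6 + 7*E + 7*Z (v(Z, E) = 7*((E + Z) + 1/6) = 7*(1/6 + E + Z) = 7/6 + 7*E + 7*Z)
(24153 + v(-42, S)) - 24146 = (24153 + (7/6 + 7*33 + 7*(-42))) - 24146 = (24153 + (7/6 + 231 - 294)) - 24146 = (24153 - 371/6) - 24146 = 144547/6 - 24146 = -329/6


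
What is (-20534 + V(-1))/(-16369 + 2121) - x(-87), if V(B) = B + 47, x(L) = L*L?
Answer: -1036756/137 ≈ -7567.6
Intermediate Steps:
x(L) = L**2
V(B) = 47 + B
(-20534 + V(-1))/(-16369 + 2121) - x(-87) = (-20534 + (47 - 1))/(-16369 + 2121) - 1*(-87)**2 = (-20534 + 46)/(-14248) - 1*7569 = -20488*(-1/14248) - 7569 = 197/137 - 7569 = -1036756/137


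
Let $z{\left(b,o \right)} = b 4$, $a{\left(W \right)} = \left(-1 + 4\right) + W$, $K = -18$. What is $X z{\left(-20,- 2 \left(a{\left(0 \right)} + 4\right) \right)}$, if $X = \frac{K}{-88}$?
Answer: $- \frac{180}{11} \approx -16.364$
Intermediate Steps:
$a{\left(W \right)} = 3 + W$
$z{\left(b,o \right)} = 4 b$
$X = \frac{9}{44}$ ($X = - \frac{18}{-88} = \left(-18\right) \left(- \frac{1}{88}\right) = \frac{9}{44} \approx 0.20455$)
$X z{\left(-20,- 2 \left(a{\left(0 \right)} + 4\right) \right)} = \frac{9 \cdot 4 \left(-20\right)}{44} = \frac{9}{44} \left(-80\right) = - \frac{180}{11}$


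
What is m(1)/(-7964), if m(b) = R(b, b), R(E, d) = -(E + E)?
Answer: 1/3982 ≈ 0.00025113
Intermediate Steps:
R(E, d) = -2*E
m(b) = -2*b
m(1)/(-7964) = -2*1/(-7964) = -2*(-1/7964) = 1/3982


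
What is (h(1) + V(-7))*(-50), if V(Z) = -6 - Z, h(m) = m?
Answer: -100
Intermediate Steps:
(h(1) + V(-7))*(-50) = (1 + (-6 - 1*(-7)))*(-50) = (1 + (-6 + 7))*(-50) = (1 + 1)*(-50) = 2*(-50) = -100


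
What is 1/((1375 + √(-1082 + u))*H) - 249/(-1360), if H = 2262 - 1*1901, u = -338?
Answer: 34015180601/185783682640 - 2*I*√355/683028245 ≈ 0.18309 - 5.517e-8*I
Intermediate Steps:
H = 361 (H = 2262 - 1901 = 361)
1/((1375 + √(-1082 + u))*H) - 249/(-1360) = 1/((1375 + √(-1082 - 338))*361) - 249/(-1360) = (1/361)/(1375 + √(-1420)) - 249*(-1/1360) = (1/361)/(1375 + 2*I*√355) + 249/1360 = 1/(361*(1375 + 2*I*√355)) + 249/1360 = 249/1360 + 1/(361*(1375 + 2*I*√355))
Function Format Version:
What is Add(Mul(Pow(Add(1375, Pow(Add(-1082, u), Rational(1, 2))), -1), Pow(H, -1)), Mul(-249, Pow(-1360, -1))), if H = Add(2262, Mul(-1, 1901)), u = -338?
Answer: Add(Rational(34015180601, 185783682640), Mul(Rational(-2, 683028245), I, Pow(355, Rational(1, 2)))) ≈ Add(0.18309, Mul(-5.5170e-8, I))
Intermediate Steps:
H = 361 (H = Add(2262, -1901) = 361)
Add(Mul(Pow(Add(1375, Pow(Add(-1082, u), Rational(1, 2))), -1), Pow(H, -1)), Mul(-249, Pow(-1360, -1))) = Add(Mul(Pow(Add(1375, Pow(Add(-1082, -338), Rational(1, 2))), -1), Pow(361, -1)), Mul(-249, Pow(-1360, -1))) = Add(Mul(Pow(Add(1375, Pow(-1420, Rational(1, 2))), -1), Rational(1, 361)), Mul(-249, Rational(-1, 1360))) = Add(Mul(Pow(Add(1375, Mul(2, I, Pow(355, Rational(1, 2)))), -1), Rational(1, 361)), Rational(249, 1360)) = Add(Mul(Rational(1, 361), Pow(Add(1375, Mul(2, I, Pow(355, Rational(1, 2)))), -1)), Rational(249, 1360)) = Add(Rational(249, 1360), Mul(Rational(1, 361), Pow(Add(1375, Mul(2, I, Pow(355, Rational(1, 2)))), -1)))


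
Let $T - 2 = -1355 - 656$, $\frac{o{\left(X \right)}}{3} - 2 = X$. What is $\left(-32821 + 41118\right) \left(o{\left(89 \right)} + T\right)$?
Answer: $-14403592$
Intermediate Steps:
$o{\left(X \right)} = 6 + 3 X$
$T = -2009$ ($T = 2 - 2011 = -2009$)
$\left(-32821 + 41118\right) \left(o{\left(89 \right)} + T\right) = \left(-32821 + 41118\right) \left(\left(6 + 3 \cdot 89\right) - 2009\right) = 8297 \left(\left(6 + 267\right) - 2009\right) = 8297 \left(273 - 2009\right) = 8297 \left(-1736\right) = -14403592$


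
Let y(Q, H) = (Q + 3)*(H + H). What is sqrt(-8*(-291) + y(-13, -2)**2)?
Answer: 2*sqrt(982) ≈ 62.674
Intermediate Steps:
y(Q, H) = 2*H*(3 + Q) (y(Q, H) = (3 + Q)*(2*H) = 2*H*(3 + Q))
sqrt(-8*(-291) + y(-13, -2)**2) = sqrt(-8*(-291) + (2*(-2)*(3 - 13))**2) = sqrt(2328 + (2*(-2)*(-10))**2) = sqrt(2328 + 40**2) = sqrt(2328 + 1600) = sqrt(3928) = 2*sqrt(982)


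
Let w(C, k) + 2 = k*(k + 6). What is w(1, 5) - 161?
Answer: -108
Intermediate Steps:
w(C, k) = -2 + k*(6 + k) (w(C, k) = -2 + k*(k + 6) = -2 + k*(6 + k))
w(1, 5) - 161 = (-2 + 5² + 6*5) - 161 = (-2 + 25 + 30) - 161 = 53 - 161 = -108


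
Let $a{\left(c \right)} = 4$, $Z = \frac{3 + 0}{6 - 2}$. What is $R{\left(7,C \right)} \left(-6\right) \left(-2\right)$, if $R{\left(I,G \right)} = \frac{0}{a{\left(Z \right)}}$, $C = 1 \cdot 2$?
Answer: $0$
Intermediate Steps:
$Z = \frac{3}{4} \approx 0.75$
$C = 2$
$R{\left(I,G \right)} = 0$ ($R{\left(I,G \right)} = \frac{0}{4} = 0 \cdot \frac{1}{4} = 0$)
$R{\left(7,C \right)} \left(-6\right) \left(-2\right) = 0 \left(-6\right) \left(-2\right) = 0 \left(-2\right) = 0$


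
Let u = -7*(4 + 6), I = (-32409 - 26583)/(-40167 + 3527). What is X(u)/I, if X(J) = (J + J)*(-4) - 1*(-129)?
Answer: 1577810/3687 ≈ 427.94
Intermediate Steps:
I = 3687/2290 (I = -58992/(-36640) = -58992*(-1/36640) = 3687/2290 ≈ 1.6100)
u = -70 (u = -7*10 = -70)
X(J) = 129 - 8*J (X(J) = (2*J)*(-4) + 129 = -8*J + 129 = 129 - 8*J)
X(u)/I = (129 - 8*(-70))/(3687/2290) = (129 + 560)*(2290/3687) = 689*(2290/3687) = 1577810/3687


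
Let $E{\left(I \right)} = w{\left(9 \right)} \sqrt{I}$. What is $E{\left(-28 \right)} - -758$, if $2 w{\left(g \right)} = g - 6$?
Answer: $758 + 3 i \sqrt{7} \approx 758.0 + 7.9373 i$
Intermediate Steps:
$w{\left(g \right)} = -3 + \frac{g}{2}$ ($w{\left(g \right)} = \frac{g - 6}{2} = \frac{-6 + g}{2} = -3 + \frac{g}{2}$)
$E{\left(I \right)} = \frac{3 \sqrt{I}}{2}$ ($E{\left(I \right)} = \left(-3 + \frac{1}{2} \cdot 9\right) \sqrt{I} = \left(-3 + \frac{9}{2}\right) \sqrt{I} = \frac{3 \sqrt{I}}{2}$)
$E{\left(-28 \right)} - -758 = \frac{3 \sqrt{-28}}{2} - -758 = \frac{3 \cdot 2 i \sqrt{7}}{2} + 758 = 3 i \sqrt{7} + 758 = 758 + 3 i \sqrt{7}$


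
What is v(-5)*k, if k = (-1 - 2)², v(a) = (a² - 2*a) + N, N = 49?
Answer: 756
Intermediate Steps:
v(a) = 49 + a² - 2*a (v(a) = (a² - 2*a) + 49 = 49 + a² - 2*a)
k = 9 (k = (-3)² = 9)
v(-5)*k = (49 + (-5)² - 2*(-5))*9 = (49 + 25 + 10)*9 = 84*9 = 756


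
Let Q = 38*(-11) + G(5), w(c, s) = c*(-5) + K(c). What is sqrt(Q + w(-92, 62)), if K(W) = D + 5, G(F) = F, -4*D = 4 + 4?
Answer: 5*sqrt(2) ≈ 7.0711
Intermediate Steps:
D = -2 (D = -(4 + 4)/4 = -1/4*8 = -2)
K(W) = 3 (K(W) = -2 + 5 = 3)
w(c, s) = 3 - 5*c (w(c, s) = c*(-5) + 3 = -5*c + 3 = 3 - 5*c)
Q = -413 (Q = 38*(-11) + 5 = -418 + 5 = -413)
sqrt(Q + w(-92, 62)) = sqrt(-413 + (3 - 5*(-92))) = sqrt(-413 + (3 + 460)) = sqrt(-413 + 463) = sqrt(50) = 5*sqrt(2)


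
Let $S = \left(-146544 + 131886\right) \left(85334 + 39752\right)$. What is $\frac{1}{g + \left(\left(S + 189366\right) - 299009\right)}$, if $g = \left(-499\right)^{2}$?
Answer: $- \frac{1}{1833371230} \approx -5.4544 \cdot 10^{-10}$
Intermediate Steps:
$g = 249001$
$S = -1833510588$ ($S = \left(-14658\right) 125086 = -1833510588$)
$\frac{1}{g + \left(\left(S + 189366\right) - 299009\right)} = \frac{1}{249001 + \left(\left(-1833510588 + 189366\right) - 299009\right)} = \frac{1}{249001 - 1833620231} = \frac{1}{-1833371230} = - \frac{1}{1833371230}$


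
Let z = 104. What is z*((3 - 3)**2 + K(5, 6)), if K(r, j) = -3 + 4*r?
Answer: 1768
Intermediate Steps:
z*((3 - 3)**2 + K(5, 6)) = 104*((3 - 3)**2 + (-3 + 4*5)) = 104*(0**2 + (-3 + 20)) = 104*(0 + 17) = 104*17 = 1768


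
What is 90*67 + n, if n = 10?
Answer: 6040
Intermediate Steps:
90*67 + n = 90*67 + 10 = 6030 + 10 = 6040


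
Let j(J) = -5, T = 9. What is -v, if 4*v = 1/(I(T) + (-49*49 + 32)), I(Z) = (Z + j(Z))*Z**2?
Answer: 1/8180 ≈ 0.00012225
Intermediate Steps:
I(Z) = Z**2*(-5 + Z) (I(Z) = (Z - 5)*Z**2 = (-5 + Z)*Z**2 = Z**2*(-5 + Z))
v = -1/8180 (v = 1/(4*(9**2*(-5 + 9) + (-49*49 + 32))) = 1/(4*(81*4 + (-2401 + 32))) = 1/(4*(324 - 2369)) = (1/4)/(-2045) = (1/4)*(-1/2045) = -1/8180 ≈ -0.00012225)
-v = -1*(-1/8180) = 1/8180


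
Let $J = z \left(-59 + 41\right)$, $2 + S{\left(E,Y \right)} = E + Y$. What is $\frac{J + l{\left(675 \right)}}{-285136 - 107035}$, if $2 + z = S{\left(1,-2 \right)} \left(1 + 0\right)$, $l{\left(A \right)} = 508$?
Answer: $- \frac{46}{30167} \approx -0.0015248$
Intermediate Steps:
$S{\left(E,Y \right)} = -2 + E + Y$ ($S{\left(E,Y \right)} = -2 + \left(E + Y\right) = -2 + E + Y$)
$z = -5$ ($z = -2 + \left(-2 + 1 - 2\right) \left(1 + 0\right) = -2 - 3 = -5$)
$J = 90$ ($J = - 5 \left(-59 + 41\right) = \left(-5\right) \left(-18\right) = 90$)
$\frac{J + l{\left(675 \right)}}{-285136 - 107035} = \frac{90 + 508}{-285136 - 107035} = \frac{598}{-392171} = 598 \left(- \frac{1}{392171}\right) = - \frac{46}{30167}$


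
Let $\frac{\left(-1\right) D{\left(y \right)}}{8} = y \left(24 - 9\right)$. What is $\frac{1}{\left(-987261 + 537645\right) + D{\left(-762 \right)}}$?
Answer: $- \frac{1}{358176} \approx -2.7919 \cdot 10^{-6}$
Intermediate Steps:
$D{\left(y \right)} = - 120 y$ ($D{\left(y \right)} = - 8 y \left(24 - 9\right) = - 8 y 15 = - 8 \cdot 15 y = - 120 y$)
$\frac{1}{\left(-987261 + 537645\right) + D{\left(-762 \right)}} = \frac{1}{\left(-987261 + 537645\right) - -91440} = \frac{1}{-449616 + 91440} = \frac{1}{-358176} = - \frac{1}{358176}$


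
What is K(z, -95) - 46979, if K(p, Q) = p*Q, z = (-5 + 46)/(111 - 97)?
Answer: -661601/14 ≈ -47257.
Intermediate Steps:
z = 41/14 ≈ 2.9286
K(p, Q) = Q*p
K(z, -95) - 46979 = -95*41/14 - 46979 = -3895/14 - 46979 = -661601/14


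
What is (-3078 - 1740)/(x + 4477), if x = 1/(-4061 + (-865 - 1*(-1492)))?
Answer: -16545012/15374017 ≈ -1.0762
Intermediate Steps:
x = -1/3434 (x = 1/(-4061 + (-865 + 1492)) = 1/(-4061 + 627) = 1/(-3434) = -1/3434 ≈ -0.00029121)
(-3078 - 1740)/(x + 4477) = (-3078 - 1740)/(-1/3434 + 4477) = -4818/15374017/3434 = -4818*3434/15374017 = -16545012/15374017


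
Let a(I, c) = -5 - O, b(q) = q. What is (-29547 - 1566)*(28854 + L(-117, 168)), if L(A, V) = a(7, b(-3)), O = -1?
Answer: -897610050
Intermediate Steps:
a(I, c) = -4 (a(I, c) = -5 - 1*(-1) = -5 + 1 = -4)
L(A, V) = -4
(-29547 - 1566)*(28854 + L(-117, 168)) = (-29547 - 1566)*(28854 - 4) = -31113*28850 = -897610050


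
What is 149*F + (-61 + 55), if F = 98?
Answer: 14596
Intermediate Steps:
149*F + (-61 + 55) = 149*98 + (-61 + 55) = 14602 - 6 = 14596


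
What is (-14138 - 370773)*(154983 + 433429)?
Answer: -226486251332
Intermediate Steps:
(-14138 - 370773)*(154983 + 433429) = -384911*588412 = -226486251332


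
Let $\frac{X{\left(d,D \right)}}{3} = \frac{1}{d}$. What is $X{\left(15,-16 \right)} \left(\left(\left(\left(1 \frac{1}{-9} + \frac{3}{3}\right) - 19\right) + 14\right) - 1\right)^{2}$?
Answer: $\frac{2116}{405} \approx 5.2247$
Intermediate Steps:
$X{\left(d,D \right)} = \frac{3}{d}$
$X{\left(15,-16 \right)} \left(\left(\left(\left(1 \frac{1}{-9} + \frac{3}{3}\right) - 19\right) + 14\right) - 1\right)^{2} = \frac{3}{15} \left(\left(\left(\left(1 \frac{1}{-9} + \frac{3}{3}\right) - 19\right) + 14\right) - 1\right)^{2} = 3 \cdot \frac{1}{15} \left(\left(\left(\left(1 \left(- \frac{1}{9}\right) + 3 \cdot \frac{1}{3}\right) - 19\right) + 14\right) - 1\right)^{2} = \frac{\left(\left(\left(\left(- \frac{1}{9} + 1\right) - 19\right) + 14\right) - 1\right)^{2}}{5} = \frac{\left(\left(\left(\frac{8}{9} - 19\right) + 14\right) - 1\right)^{2}}{5} = \frac{\left(\left(- \frac{163}{9} + 14\right) - 1\right)^{2}}{5} = \frac{\left(- \frac{37}{9} - 1\right)^{2}}{5} = \frac{\left(- \frac{46}{9}\right)^{2}}{5} = \frac{1}{5} \cdot \frac{2116}{81} = \frac{2116}{405}$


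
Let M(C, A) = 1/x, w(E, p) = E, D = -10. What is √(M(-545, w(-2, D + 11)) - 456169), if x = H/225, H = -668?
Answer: I*√50888426539/334 ≈ 675.4*I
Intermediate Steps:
x = -668/225 ≈ -2.9689
M(C, A) = -225/668 (M(C, A) = 1/(-668/225) = -225/668)
√(M(-545, w(-2, D + 11)) - 456169) = √(-225/668 - 456169) = √(-304721117/668) = I*√50888426539/334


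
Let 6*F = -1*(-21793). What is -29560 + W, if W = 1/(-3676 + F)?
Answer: -7774286/263 ≈ -29560.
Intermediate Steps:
F = 21793/6 (F = (-1*(-21793))/6 = (⅙)*21793 = 21793/6 ≈ 3632.2)
W = -6/263 (W = 1/(-3676 + 21793/6) = 1/(-263/6) = -6/263 ≈ -0.022814)
-29560 + W = -29560 - 6/263 = -7774286/263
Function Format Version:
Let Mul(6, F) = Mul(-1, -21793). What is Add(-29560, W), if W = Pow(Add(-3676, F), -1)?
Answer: Rational(-7774286, 263) ≈ -29560.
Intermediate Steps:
F = Rational(21793, 6) (F = Mul(Rational(1, 6), Mul(-1, -21793)) = Mul(Rational(1, 6), 21793) = Rational(21793, 6) ≈ 3632.2)
W = Rational(-6, 263) (W = Pow(Add(-3676, Rational(21793, 6)), -1) = Pow(Rational(-263, 6), -1) = Rational(-6, 263) ≈ -0.022814)
Add(-29560, W) = Add(-29560, Rational(-6, 263)) = Rational(-7774286, 263)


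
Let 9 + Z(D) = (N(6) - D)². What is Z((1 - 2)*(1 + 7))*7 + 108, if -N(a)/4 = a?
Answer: 1837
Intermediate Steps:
N(a) = -4*a
Z(D) = -9 + (-24 - D)² (Z(D) = -9 + (-4*6 - D)² = -9 + (-24 - D)²)
Z((1 - 2)*(1 + 7))*7 + 108 = (-9 + (24 + (1 - 2)*(1 + 7))²)*7 + 108 = (-9 + (24 - 1*8)²)*7 + 108 = (-9 + (24 - 8)²)*7 + 108 = (-9 + 16²)*7 + 108 = (-9 + 256)*7 + 108 = 247*7 + 108 = 1729 + 108 = 1837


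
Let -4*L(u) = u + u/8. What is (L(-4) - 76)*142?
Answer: -42529/4 ≈ -10632.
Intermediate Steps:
L(u) = -9*u/32 (L(u) = -(u + u/8)/4 = -9*u/32)
(L(-4) - 76)*142 = (-9/32*(-4) - 76)*142 = (9/8 - 76)*142 = -599/8*142 = -42529/4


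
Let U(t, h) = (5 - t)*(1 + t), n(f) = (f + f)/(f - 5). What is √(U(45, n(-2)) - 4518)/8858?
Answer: 17*I*√22/8858 ≈ 0.0090017*I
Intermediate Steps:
n(f) = 2*f/(-5 + f) (n(f) = (2*f)/(-5 + f) = 2*f/(-5 + f))
U(t, h) = (1 + t)*(5 - t)
√(U(45, n(-2)) - 4518)/8858 = √((5 - 1*45² + 4*45) - 4518)/8858 = √((5 - 1*2025 + 180) - 4518)*(1/8858) = √((5 - 2025 + 180) - 4518)*(1/8858) = √(-1840 - 4518)*(1/8858) = √(-6358)*(1/8858) = (17*I*√22)*(1/8858) = 17*I*√22/8858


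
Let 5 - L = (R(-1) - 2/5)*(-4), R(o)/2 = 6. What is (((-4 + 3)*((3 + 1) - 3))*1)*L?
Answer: -257/5 ≈ -51.400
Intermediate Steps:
R(o) = 12 (R(o) = 2*6 = 12)
L = 257/5 (L = 5 - (12 - 2/5)*(-4) = 5 - (12 - 2*⅕)*(-4) = 5 - (12 - ⅖)*(-4) = 5 - 58*(-4)/5 = 5 - 1*(-232/5) = 5 + 232/5 = 257/5 ≈ 51.400)
(((-4 + 3)*((3 + 1) - 3))*1)*L = (((-4 + 3)*((3 + 1) - 3))*1)*(257/5) = (-(4 - 3)*1)*(257/5) = (-1*1*1)*(257/5) = -1*1*(257/5) = -1*257/5 = -257/5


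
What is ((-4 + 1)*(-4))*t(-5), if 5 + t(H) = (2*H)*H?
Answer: 540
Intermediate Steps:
t(H) = -5 + 2*H**2 (t(H) = -5 + (2*H)*H = -5 + 2*H**2)
((-4 + 1)*(-4))*t(-5) = ((-4 + 1)*(-4))*(-5 + 2*(-5)**2) = (-3*(-4))*(-5 + 2*25) = 12*(-5 + 50) = 12*45 = 540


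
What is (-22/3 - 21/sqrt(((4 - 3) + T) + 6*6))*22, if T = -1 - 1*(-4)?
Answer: -484/3 - 231*sqrt(10)/10 ≈ -234.38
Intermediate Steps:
T = 3 (T = -1 + 4 = 3)
(-22/3 - 21/sqrt(((4 - 3) + T) + 6*6))*22 = (-22/3 - 21/sqrt(((4 - 3) + 3) + 6*6))*22 = (-22*1/3 - 21/sqrt((1 + 3) + 36))*22 = (-22/3 - 21/sqrt(4 + 36))*22 = (-22/3 - 21*sqrt(10)/20)*22 = -484/3 - 231*sqrt(10)/10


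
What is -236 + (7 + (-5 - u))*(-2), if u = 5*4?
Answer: -200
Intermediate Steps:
u = 20
-236 + (7 + (-5 - u))*(-2) = -236 + (7 + (-5 - 1*20))*(-2) = -236 + (7 + (-5 - 20))*(-2) = -236 + (7 - 25)*(-2) = -236 - 18*(-2) = -236 + 36 = -200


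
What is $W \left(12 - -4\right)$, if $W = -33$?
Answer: $-528$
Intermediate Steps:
$W \left(12 - -4\right) = - 33 \left(12 - -4\right) = - 33 \left(12 + \left(-12 + 16\right)\right) = - 33 \left(12 + 4\right) = \left(-33\right) 16 = -528$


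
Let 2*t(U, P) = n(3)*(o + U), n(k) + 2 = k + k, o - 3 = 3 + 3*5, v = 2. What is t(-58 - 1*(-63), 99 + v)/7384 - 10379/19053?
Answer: -1454765/2705526 ≈ -0.53770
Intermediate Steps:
o = 21 (o = 3 + (3 + 3*5) = 3 + (3 + 15) = 3 + 18 = 21)
n(k) = -2 + 2*k (n(k) = -2 + (k + k) = -2 + 2*k)
t(U, P) = 42 + 2*U (t(U, P) = ((-2 + 2*3)*(21 + U))/2 = ((-2 + 6)*(21 + U))/2 = (4*(21 + U))/2 = (84 + 4*U)/2 = 42 + 2*U)
t(-58 - 1*(-63), 99 + v)/7384 - 10379/19053 = (42 + 2*(-58 - 1*(-63)))/7384 - 10379/19053 = (42 + 2*(-58 + 63))*(1/7384) - 10379*1/19053 = (42 + 2*5)*(1/7384) - 10379/19053 = (42 + 10)*(1/7384) - 10379/19053 = 52*(1/7384) - 10379/19053 = 1/142 - 10379/19053 = -1454765/2705526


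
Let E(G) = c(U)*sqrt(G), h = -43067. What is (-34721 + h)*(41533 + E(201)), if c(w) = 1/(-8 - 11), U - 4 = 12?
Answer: -3230769004 + 77788*sqrt(201)/19 ≈ -3.2307e+9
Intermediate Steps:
U = 16 (U = 4 + 12 = 16)
c(w) = -1/19 (c(w) = 1/(-19) = -1/19)
E(G) = -sqrt(G)/19
(-34721 + h)*(41533 + E(201)) = (-34721 - 43067)*(41533 - sqrt(201)/19) = -77788*(41533 - sqrt(201)/19) = -3230769004 + 77788*sqrt(201)/19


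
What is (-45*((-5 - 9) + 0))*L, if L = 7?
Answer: 4410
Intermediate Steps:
(-45*((-5 - 9) + 0))*L = -45*((-5 - 9) + 0)*7 = -45*(-14 + 0)*7 = -45*(-14)*7 = 630*7 = 4410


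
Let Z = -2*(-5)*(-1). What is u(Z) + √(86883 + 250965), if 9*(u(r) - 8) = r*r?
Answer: 172/9 + 2*√84462 ≈ 600.36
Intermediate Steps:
Z = -10 (Z = 10*(-1) = -10)
u(r) = 8 + r²/9 (u(r) = 8 + (r*r)/9 = 8 + r²/9)
u(Z) + √(86883 + 250965) = (8 + (⅑)*(-10)²) + √(86883 + 250965) = (8 + (⅑)*100) + √337848 = (8 + 100/9) + 2*√84462 = 172/9 + 2*√84462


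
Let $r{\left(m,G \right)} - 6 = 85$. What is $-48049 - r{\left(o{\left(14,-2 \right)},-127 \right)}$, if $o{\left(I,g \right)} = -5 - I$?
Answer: $-48140$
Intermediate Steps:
$r{\left(m,G \right)} = 91$ ($r{\left(m,G \right)} = 6 + 85 = 91$)
$-48049 - r{\left(o{\left(14,-2 \right)},-127 \right)} = -48049 - 91 = -48140$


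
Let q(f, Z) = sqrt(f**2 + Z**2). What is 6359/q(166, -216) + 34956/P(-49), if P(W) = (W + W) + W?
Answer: -11652/49 + 6359*sqrt(18553)/37106 ≈ -214.45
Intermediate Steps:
P(W) = 3*W (P(W) = 2*W + W = 3*W)
q(f, Z) = sqrt(Z**2 + f**2)
6359/q(166, -216) + 34956/P(-49) = 6359/(sqrt((-216)**2 + 166**2)) + 34956/((3*(-49))) = 6359/(sqrt(46656 + 27556)) + 34956/(-147) = 6359/(sqrt(74212)) + 34956*(-1/147) = 6359/((2*sqrt(18553))) - 11652/49 = 6359*(sqrt(18553)/37106) - 11652/49 = 6359*sqrt(18553)/37106 - 11652/49 = -11652/49 + 6359*sqrt(18553)/37106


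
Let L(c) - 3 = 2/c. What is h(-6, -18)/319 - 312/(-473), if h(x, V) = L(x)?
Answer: 27488/41151 ≈ 0.66798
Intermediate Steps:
L(c) = 3 + 2/c
h(x, V) = 3 + 2/x
h(-6, -18)/319 - 312/(-473) = (3 + 2/(-6))/319 - 312/(-473) = (3 + 2*(-1/6))*(1/319) - 312*(-1/473) = (3 - 1/3)*(1/319) + 312/473 = (8/3)*(1/319) + 312/473 = 8/957 + 312/473 = 27488/41151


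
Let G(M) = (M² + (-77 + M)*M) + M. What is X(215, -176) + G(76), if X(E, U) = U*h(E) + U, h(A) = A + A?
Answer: -70080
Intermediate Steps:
h(A) = 2*A
X(E, U) = U + 2*E*U (X(E, U) = U*(2*E) + U = 2*E*U + U = U + 2*E*U)
G(M) = M + M² + M*(-77 + M) (G(M) = (M² + M*(-77 + M)) + M = M + M² + M*(-77 + M))
X(215, -176) + G(76) = -176*(1 + 2*215) + 2*76*(-38 + 76) = -176*(1 + 430) + 2*76*38 = -176*431 + 5776 = -75856 + 5776 = -70080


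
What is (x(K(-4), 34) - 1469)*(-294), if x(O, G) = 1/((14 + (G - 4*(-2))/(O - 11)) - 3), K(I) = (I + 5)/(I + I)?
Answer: 277676532/643 ≈ 4.3185e+5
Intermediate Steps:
K(I) = (5 + I)/(2*I) (K(I) = (5 + I)/((2*I)) = (5 + I)*(1/(2*I)) = (5 + I)/(2*I))
x(O, G) = 1/(11 + (8 + G)/(-11 + O)) (x(O, G) = 1/((14 + (G + 8)/(-11 + O)) - 3) = 1/((14 + (8 + G)/(-11 + O)) - 3) = 1/(11 + (8 + G)/(-11 + O)))
(x(K(-4), 34) - 1469)*(-294) = ((-11 + (½)*(5 - 4)/(-4))/(-113 + 34 + 11*((½)*(5 - 4)/(-4))) - 1469)*(-294) = ((-11 + (½)*(-¼)*1)/(-113 + 34 + 11*((½)*(-¼)*1)) - 1469)*(-294) = ((-11 - ⅛)/(-113 + 34 + 11*(-⅛)) - 1469)*(-294) = (-89/8/(-113 + 34 - 11/8) - 1469)*(-294) = (-89/8/(-643/8) - 1469)*(-294) = (-8/643*(-89/8) - 1469)*(-294) = (89/643 - 1469)*(-294) = -944478/643*(-294) = 277676532/643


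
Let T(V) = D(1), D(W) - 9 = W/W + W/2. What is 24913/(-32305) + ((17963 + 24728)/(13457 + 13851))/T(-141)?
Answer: -823467341/1323277410 ≈ -0.62229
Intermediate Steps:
D(W) = 10 + W/2 (D(W) = 9 + (W/W + W/2) = 9 + (1 + W*(1/2)) = 9 + (1 + W/2) = 10 + W/2)
T(V) = 21/2 (T(V) = 10 + (1/2)*1 = 10 + 1/2 = 21/2)
24913/(-32305) + ((17963 + 24728)/(13457 + 13851))/T(-141) = 24913/(-32305) + ((17963 + 24728)/(13457 + 13851))/(21/2) = 24913*(-1/32305) + (42691/27308)*(2/21) = -3559/4615 + (42691*(1/27308))*(2/21) = -3559/4615 + (42691/27308)*(2/21) = -3559/4615 + 42691/286734 = -823467341/1323277410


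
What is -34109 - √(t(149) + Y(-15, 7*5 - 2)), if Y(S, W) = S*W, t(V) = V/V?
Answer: -34109 - I*√494 ≈ -34109.0 - 22.226*I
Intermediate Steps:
t(V) = 1
-34109 - √(t(149) + Y(-15, 7*5 - 2)) = -34109 - √(1 - 15*(7*5 - 2)) = -34109 - √(1 - 15*(35 - 2)) = -34109 - √(1 - 15*33) = -34109 - √(1 - 495) = -34109 - √(-494) = -34109 - I*√494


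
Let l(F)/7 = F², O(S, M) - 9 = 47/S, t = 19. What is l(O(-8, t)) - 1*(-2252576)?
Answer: 144169239/64 ≈ 2.2526e+6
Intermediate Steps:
O(S, M) = 9 + 47/S
l(F) = 7*F²
l(O(-8, t)) - 1*(-2252576) = 7*(9 + 47/(-8))² - 1*(-2252576) = 7*(9 + 47*(-⅛))² + 2252576 = 7*(9 - 47/8)² + 2252576 = 7*(25/8)² + 2252576 = 7*(625/64) + 2252576 = 4375/64 + 2252576 = 144169239/64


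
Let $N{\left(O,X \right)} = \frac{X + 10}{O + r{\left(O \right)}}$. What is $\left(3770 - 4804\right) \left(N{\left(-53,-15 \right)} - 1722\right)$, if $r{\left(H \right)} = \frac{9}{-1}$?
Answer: $\frac{55194403}{31} \approx 1.7805 \cdot 10^{6}$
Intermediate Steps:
$r{\left(H \right)} = -9$ ($r{\left(H \right)} = 9 \left(-1\right) = -9$)
$N{\left(O,X \right)} = \frac{10 + X}{-9 + O}$ ($N{\left(O,X \right)} = \frac{X + 10}{O - 9} = \frac{10 + X}{-9 + O}$)
$\left(3770 - 4804\right) \left(N{\left(-53,-15 \right)} - 1722\right) = \left(3770 - 4804\right) \left(\frac{10 - 15}{-9 - 53} - 1722\right) = - 1034 \left(\frac{1}{-62} \left(-5\right) - 1722\right) = - 1034 \left(\left(- \frac{1}{62}\right) \left(-5\right) - 1722\right) = - 1034 \left(\frac{5}{62} - 1722\right) = \left(-1034\right) \left(- \frac{106759}{62}\right) = \frac{55194403}{31}$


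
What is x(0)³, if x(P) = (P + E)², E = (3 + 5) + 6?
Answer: 7529536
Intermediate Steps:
E = 14 (E = 8 + 6 = 14)
x(P) = (14 + P)² (x(P) = (P + 14)² = (14 + P)²)
x(0)³ = ((14 + 0)²)³ = (14²)³ = 196³ = 7529536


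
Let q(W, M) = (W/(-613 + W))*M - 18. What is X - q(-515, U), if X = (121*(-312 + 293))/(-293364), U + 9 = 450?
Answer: -5055692411/27576216 ≈ -183.34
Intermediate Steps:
U = 441 (U = -9 + 450 = 441)
q(W, M) = -18 + M*W/(-613 + W) (q(W, M) = (W/(-613 + W))*M - 18 = M*W/(-613 + W) - 18 = -18 + M*W/(-613 + W))
X = 2299/293364 (X = (121*(-19))*(-1/293364) = -2299*(-1/293364) = 2299/293364 ≈ 0.0078367)
X - q(-515, U) = 2299/293364 - (11034 - 18*(-515) + 441*(-515))/(-613 - 515) = 2299/293364 - (11034 + 9270 - 227115)/(-1128) = 2299/293364 - (-1)*(-206811)/1128 = 2299/293364 - 1*68937/376 = 2299/293364 - 68937/376 = -5055692411/27576216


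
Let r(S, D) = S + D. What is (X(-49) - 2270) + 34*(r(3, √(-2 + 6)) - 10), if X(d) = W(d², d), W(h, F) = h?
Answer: -39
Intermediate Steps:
X(d) = d²
r(S, D) = D + S
(X(-49) - 2270) + 34*(r(3, √(-2 + 6)) - 10) = ((-49)² - 2270) + 34*((√(-2 + 6) + 3) - 10) = (2401 - 2270) + 34*((√4 + 3) - 10) = 131 + 34*((2 + 3) - 10) = 131 + 34*(5 - 10) = 131 + 34*(-5) = 131 - 170 = -39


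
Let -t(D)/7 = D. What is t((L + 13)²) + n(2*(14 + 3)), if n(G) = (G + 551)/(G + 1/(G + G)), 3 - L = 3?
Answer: -299611/257 ≈ -1165.8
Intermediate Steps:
L = 0 (L = 3 - 1*3 = 3 - 3 = 0)
t(D) = -7*D
n(G) = (551 + G)/(G + 1/(2*G))
t((L + 13)²) + n(2*(14 + 3)) = -7*(0 + 13)² + 2*(2*(14 + 3))*(551 + 2*(14 + 3))/(1 + 2*(2*(14 + 3))²) = -7*13² + 2*(2*17)*(551 + 2*17)/(1 + 2*(2*17)²) = -7*169 + 2*34*(551 + 34)/(1 + 2*34²) = -1183 + 2*34*585/(1 + 2*1156) = -1183 + 2*34*585/(1 + 2312) = -1183 + 2*34*585/2313 = -1183 + 2*34*(1/2313)*585 = -1183 + 4420/257 = -299611/257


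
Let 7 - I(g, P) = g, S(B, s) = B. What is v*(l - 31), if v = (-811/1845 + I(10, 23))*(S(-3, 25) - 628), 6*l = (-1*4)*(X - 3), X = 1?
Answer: -356385014/5535 ≈ -64388.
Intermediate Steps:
I(g, P) = 7 - g
l = 4/3 (l = ((-1*4)*(1 - 3))/6 = (-4*(-2))/6 = (⅙)*8 = 4/3 ≈ 1.3333)
v = 4004326/1845 (v = (-811/1845 + (7 - 1*10))*(-3 - 628) = (-811*1/1845 + (7 - 10))*(-631) = (-811/1845 - 3)*(-631) = -6346/1845*(-631) = 4004326/1845 ≈ 2170.4)
v*(l - 31) = 4004326*(4/3 - 31)/1845 = (4004326/1845)*(-89/3) = -356385014/5535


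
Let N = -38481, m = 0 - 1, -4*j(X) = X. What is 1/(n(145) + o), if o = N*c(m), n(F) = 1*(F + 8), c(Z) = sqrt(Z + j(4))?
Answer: 17/329066459 + 12827*I*sqrt(2)/987199377 ≈ 5.1661e-8 + 1.8375e-5*I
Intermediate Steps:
j(X) = -X/4
m = -1
c(Z) = sqrt(-1 + Z) (c(Z) = sqrt(Z - 1/4*4) = sqrt(Z - 1) = sqrt(-1 + Z))
n(F) = 8 + F (n(F) = 1*(8 + F) = 8 + F)
o = -38481*I*sqrt(2) (o = -38481*sqrt(-1 - 1) = -38481*I*sqrt(2) ≈ -54420.0*I)
1/(n(145) + o) = 1/((8 + 145) - 38481*I*sqrt(2)) = 1/(153 - 38481*I*sqrt(2))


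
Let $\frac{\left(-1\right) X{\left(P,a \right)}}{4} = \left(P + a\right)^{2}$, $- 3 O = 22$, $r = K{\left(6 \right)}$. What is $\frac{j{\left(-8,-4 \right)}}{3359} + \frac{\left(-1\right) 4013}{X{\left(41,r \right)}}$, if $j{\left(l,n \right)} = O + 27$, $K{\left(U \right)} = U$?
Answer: $\frac{40960325}{89040372} \approx 0.46002$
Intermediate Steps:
$r = 6$
$O = - \frac{22}{3}$ ($O = \left(- \frac{1}{3}\right) 22 = - \frac{22}{3} \approx -7.3333$)
$j{\left(l,n \right)} = \frac{59}{3}$ ($j{\left(l,n \right)} = - \frac{22}{3} + 27 = \frac{59}{3}$)
$X{\left(P,a \right)} = - 4 \left(P + a\right)^{2}$
$\frac{j{\left(-8,-4 \right)}}{3359} + \frac{\left(-1\right) 4013}{X{\left(41,r \right)}} = \frac{59}{3 \cdot 3359} + \frac{\left(-1\right) 4013}{\left(-4\right) \left(41 + 6\right)^{2}} = \frac{59}{3} \cdot \frac{1}{3359} - \frac{4013}{\left(-4\right) 47^{2}} = \frac{59}{10077} - \frac{4013}{\left(-4\right) 2209} = \frac{59}{10077} - \frac{4013}{-8836} = \frac{59}{10077} - - \frac{4013}{8836} = \frac{59}{10077} + \frac{4013}{8836} = \frac{40960325}{89040372}$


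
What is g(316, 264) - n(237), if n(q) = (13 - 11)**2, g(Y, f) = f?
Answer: 260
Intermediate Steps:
n(q) = 4 (n(q) = 2**2 = 4)
g(316, 264) - n(237) = 264 - 1*4 = 264 - 4 = 260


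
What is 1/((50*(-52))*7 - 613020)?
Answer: -1/631220 ≈ -1.5842e-6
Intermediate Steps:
1/((50*(-52))*7 - 613020) = 1/(-2600*7 - 613020) = 1/(-18200 - 613020) = 1/(-631220) = -1/631220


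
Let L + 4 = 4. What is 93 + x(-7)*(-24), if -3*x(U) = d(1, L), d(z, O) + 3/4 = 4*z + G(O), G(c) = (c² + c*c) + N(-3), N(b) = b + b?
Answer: 71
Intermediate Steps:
L = 0 (L = -4 + 4 = 0)
N(b) = 2*b
G(c) = -6 + 2*c² (G(c) = (c² + c*c) + 2*(-3) = (c² + c²) - 6 = 2*c² - 6 = -6 + 2*c²)
d(z, O) = -27/4 + 2*O² + 4*z (d(z, O) = -¾ + (4*z + (-6 + 2*O²)) = -¾ + (-6 + 2*O² + 4*z) = -27/4 + 2*O² + 4*z)
x(U) = 11/12 (x(U) = -(-27/4 + 2*0² + 4*1)/3 = -(-27/4 + 2*0 + 4)/3 = -(-27/4 + 0 + 4)/3 = -⅓*(-11/4) = 11/12)
93 + x(-7)*(-24) = 93 + (11/12)*(-24) = 93 - 22 = 71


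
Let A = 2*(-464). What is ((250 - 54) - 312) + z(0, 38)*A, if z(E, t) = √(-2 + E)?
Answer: -116 - 928*I*√2 ≈ -116.0 - 1312.4*I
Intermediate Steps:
A = -928
((250 - 54) - 312) + z(0, 38)*A = ((250 - 54) - 312) + √(-2 + 0)*(-928) = (196 - 312) + √(-2)*(-928) = -116 + (I*√2)*(-928) = -116 - 928*I*√2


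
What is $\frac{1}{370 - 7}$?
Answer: $\frac{1}{363} \approx 0.0027548$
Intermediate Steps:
$\frac{1}{370 - 7} = \frac{1}{363}$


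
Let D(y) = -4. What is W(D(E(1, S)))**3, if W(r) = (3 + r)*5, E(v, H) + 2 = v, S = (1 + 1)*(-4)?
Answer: -125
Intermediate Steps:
S = -8 (S = 2*(-4) = -8)
E(v, H) = -2 + v
W(r) = 15 + 5*r
W(D(E(1, S)))**3 = (15 + 5*(-4))**3 = (15 - 20)**3 = (-5)**3 = -125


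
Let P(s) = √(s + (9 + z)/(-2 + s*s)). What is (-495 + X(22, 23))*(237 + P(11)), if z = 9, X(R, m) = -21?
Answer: -122292 - 516*√157913/119 ≈ -1.2402e+5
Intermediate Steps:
P(s) = √(s + 18/(-2 + s²)) (P(s) = √(s + (9 + 9)/(-2 + s*s)) = √(s + 18/(-2 + s²)))
(-495 + X(22, 23))*(237 + P(11)) = (-495 - 21)*(237 + √((18 + 11*(-2 + 11²))/(-2 + 11²))) = -516*(237 + √((18 + 11*(-2 + 121))/(-2 + 121))) = -516*(237 + √((18 + 11*119)/119)) = -516*(237 + √((18 + 1309)/119)) = -516*(237 + √((1/119)*1327)) = -516*(237 + √(1327/119)) = -516*(237 + √157913/119) = -122292 - 516*√157913/119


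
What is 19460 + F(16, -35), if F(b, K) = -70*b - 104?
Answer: 18236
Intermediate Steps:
F(b, K) = -104 - 70*b
19460 + F(16, -35) = 19460 + (-104 - 70*16) = 19460 + (-104 - 1120) = 19460 - 1224 = 18236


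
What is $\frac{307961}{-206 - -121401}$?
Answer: $\frac{307961}{121195} \approx 2.541$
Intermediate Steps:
$\frac{307961}{-206 - -121401} = \frac{307961}{-206 + 121401} = \frac{307961}{121195}$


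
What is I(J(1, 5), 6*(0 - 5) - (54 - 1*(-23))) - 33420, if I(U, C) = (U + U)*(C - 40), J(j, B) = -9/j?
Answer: -30774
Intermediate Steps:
I(U, C) = 2*U*(-40 + C) (I(U, C) = (2*U)*(-40 + C) = 2*U*(-40 + C))
I(J(1, 5), 6*(0 - 5) - (54 - 1*(-23))) - 33420 = 2*(-9/1)*(-40 + (6*(0 - 5) - (54 - 1*(-23)))) - 33420 = 2*(-9*1)*(-40 + (6*(-5) - (54 + 23))) - 33420 = 2*(-9)*(-40 + (-30 - 1*77)) - 33420 = 2*(-9)*(-40 + (-30 - 77)) - 33420 = 2*(-9)*(-40 - 107) - 33420 = 2*(-9)*(-147) - 33420 = 2646 - 33420 = -30774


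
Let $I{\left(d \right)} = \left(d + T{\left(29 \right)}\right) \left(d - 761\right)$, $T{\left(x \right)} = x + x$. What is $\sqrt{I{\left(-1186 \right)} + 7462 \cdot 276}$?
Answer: $4 \sqrt{265983} \approx 2062.9$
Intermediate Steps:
$T{\left(x \right)} = 2 x$
$I{\left(d \right)} = \left(-761 + d\right) \left(58 + d\right)$ ($I{\left(d \right)} = \left(d + 2 \cdot 29\right) \left(d - 761\right) = \left(d + 58\right) \left(-761 + d\right) = \left(58 + d\right) \left(-761 + d\right) = \left(-761 + d\right) \left(58 + d\right)$)
$\sqrt{I{\left(-1186 \right)} + 7462 \cdot 276} = \sqrt{\left(-44138 + \left(-1186\right)^{2} - -833758\right) + 7462 \cdot 276} = \sqrt{\left(-44138 + 1406596 + 833758\right) + 2059512} = \sqrt{2196216 + 2059512} = \sqrt{4255728} = 4 \sqrt{265983}$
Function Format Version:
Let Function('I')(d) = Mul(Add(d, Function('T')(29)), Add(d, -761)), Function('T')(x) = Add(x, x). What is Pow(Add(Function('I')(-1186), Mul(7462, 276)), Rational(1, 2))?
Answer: Mul(4, Pow(265983, Rational(1, 2))) ≈ 2062.9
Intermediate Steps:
Function('T')(x) = Mul(2, x)
Function('I')(d) = Mul(Add(-761, d), Add(58, d)) (Function('I')(d) = Mul(Add(d, Mul(2, 29)), Add(d, -761)) = Mul(Add(d, 58), Add(-761, d)) = Mul(Add(58, d), Add(-761, d)) = Mul(Add(-761, d), Add(58, d)))
Pow(Add(Function('I')(-1186), Mul(7462, 276)), Rational(1, 2)) = Pow(Add(Add(-44138, Pow(-1186, 2), Mul(-703, -1186)), Mul(7462, 276)), Rational(1, 2)) = Pow(Add(Add(-44138, 1406596, 833758), 2059512), Rational(1, 2)) = Pow(Add(2196216, 2059512), Rational(1, 2)) = Pow(4255728, Rational(1, 2)) = Mul(4, Pow(265983, Rational(1, 2)))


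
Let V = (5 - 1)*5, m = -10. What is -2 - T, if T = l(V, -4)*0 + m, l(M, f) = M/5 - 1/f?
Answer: 8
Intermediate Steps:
V = 20 (V = 4*5 = 20)
l(M, f) = -1/f + M/5 (l(M, f) = M*(1/5) - 1/f = M/5 - 1/f = -1/f + M/5)
T = -10 (T = (-1/(-4) + (1/5)*20)*0 - 10 = (-1*(-1/4) + 4)*0 - 10 = (1/4 + 4)*0 - 10 = (17/4)*0 - 10 = 0 - 10 = -10)
-2 - T = -2 - 1*(-10) = -2 + 10 = 8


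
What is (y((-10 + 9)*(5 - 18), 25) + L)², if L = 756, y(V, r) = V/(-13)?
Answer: 570025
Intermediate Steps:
y(V, r) = -V/13 (y(V, r) = V*(-1/13) = -V/13)
(y((-10 + 9)*(5 - 18), 25) + L)² = (-(-10 + 9)*(5 - 18)/13 + 756)² = (-(-1)*(-13)/13 + 756)² = (-1/13*13 + 756)² = (-1 + 756)² = 755² = 570025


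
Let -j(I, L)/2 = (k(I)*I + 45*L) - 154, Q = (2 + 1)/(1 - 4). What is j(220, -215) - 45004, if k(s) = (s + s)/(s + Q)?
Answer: -5744374/219 ≈ -26230.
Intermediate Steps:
Q = -1 (Q = 3/(-3) = 3*(-1/3) = -1)
k(s) = 2*s/(-1 + s) (k(s) = (s + s)/(s - 1) = (2*s)/(-1 + s) = 2*s/(-1 + s))
j(I, L) = 308 - 90*L - 4*I**2/(-1 + I) (j(I, L) = -2*(((2*I/(-1 + I))*I + 45*L) - 154) = -2*((2*I**2/(-1 + I) + 45*L) - 154) = -2*((45*L + 2*I**2/(-1 + I)) - 154) = -2*(-154 + 45*L + 2*I**2/(-1 + I)) = 308 - 90*L - 4*I**2/(-1 + I))
j(220, -215) - 45004 = 2*(-2*220**2 + (-1 + 220)*(154 - 45*(-215)))/(-1 + 220) - 45004 = 2*(-2*48400 + 219*(154 + 9675))/219 - 45004 = 2*(1/219)*(-96800 + 219*9829) - 45004 = 2*(1/219)*(-96800 + 2152551) - 45004 = 2*(1/219)*2055751 - 45004 = 4111502/219 - 45004 = -5744374/219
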